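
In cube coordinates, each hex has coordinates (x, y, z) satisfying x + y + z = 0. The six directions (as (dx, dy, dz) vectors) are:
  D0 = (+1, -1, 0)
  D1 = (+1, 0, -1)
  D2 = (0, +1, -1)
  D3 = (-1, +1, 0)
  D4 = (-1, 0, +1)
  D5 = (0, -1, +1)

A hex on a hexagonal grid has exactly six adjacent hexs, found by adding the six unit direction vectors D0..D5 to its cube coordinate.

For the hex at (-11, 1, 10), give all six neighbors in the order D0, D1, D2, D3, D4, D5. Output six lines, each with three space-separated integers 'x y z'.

Answer: -10 0 10
-10 1 9
-11 2 9
-12 2 10
-12 1 11
-11 0 11

Derivation:
Center: (-11, 1, 10). Add each direction:
  D0: (-11, 1, 10) + (1, -1, 0) = (-10, 0, 10)
  D1: (-11, 1, 10) + (1, 0, -1) = (-10, 1, 9)
  D2: (-11, 1, 10) + (0, 1, -1) = (-11, 2, 9)
  D3: (-11, 1, 10) + (-1, 1, 0) = (-12, 2, 10)
  D4: (-11, 1, 10) + (-1, 0, 1) = (-12, 1, 11)
  D5: (-11, 1, 10) + (0, -1, 1) = (-11, 0, 11)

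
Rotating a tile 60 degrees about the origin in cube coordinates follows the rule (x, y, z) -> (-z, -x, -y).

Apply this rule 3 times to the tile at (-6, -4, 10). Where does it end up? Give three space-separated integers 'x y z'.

Start: (-6, -4, 10)
Step 1: (-6, -4, 10) -> (-(10), -(-6), -(-4)) = (-10, 6, 4)
Step 2: (-10, 6, 4) -> (-(4), -(-10), -(6)) = (-4, 10, -6)
Step 3: (-4, 10, -6) -> (-(-6), -(-4), -(10)) = (6, 4, -10)

Answer: 6 4 -10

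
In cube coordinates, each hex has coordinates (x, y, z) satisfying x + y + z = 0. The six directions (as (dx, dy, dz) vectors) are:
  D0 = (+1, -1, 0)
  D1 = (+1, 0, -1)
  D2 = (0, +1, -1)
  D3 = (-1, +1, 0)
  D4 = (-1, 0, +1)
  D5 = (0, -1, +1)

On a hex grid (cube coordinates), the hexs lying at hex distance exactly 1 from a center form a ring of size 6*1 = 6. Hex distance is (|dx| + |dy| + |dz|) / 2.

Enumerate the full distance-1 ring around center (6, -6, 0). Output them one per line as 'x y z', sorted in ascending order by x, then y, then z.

Walk ring at distance 1 from (6, -6, 0):
Start at center + D4*1 = (5, -6, 1)
  hex 0: (5, -6, 1)
  hex 1: (6, -7, 1)
  hex 2: (7, -7, 0)
  hex 3: (7, -6, -1)
  hex 4: (6, -5, -1)
  hex 5: (5, -5, 0)
Sorted: 6 hexes.

Answer: 5 -6 1
5 -5 0
6 -7 1
6 -5 -1
7 -7 0
7 -6 -1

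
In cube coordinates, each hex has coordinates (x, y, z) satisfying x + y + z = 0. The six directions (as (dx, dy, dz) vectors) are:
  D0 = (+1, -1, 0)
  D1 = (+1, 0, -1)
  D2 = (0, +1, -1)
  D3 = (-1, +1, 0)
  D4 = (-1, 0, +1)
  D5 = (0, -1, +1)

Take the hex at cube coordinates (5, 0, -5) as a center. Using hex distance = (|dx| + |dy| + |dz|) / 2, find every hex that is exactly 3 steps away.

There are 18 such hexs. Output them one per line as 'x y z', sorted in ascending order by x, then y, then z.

Walk ring at distance 3 from (5, 0, -5):
Start at center + D4*3 = (2, 0, -2)
  hex 0: (2, 0, -2)
  hex 1: (3, -1, -2)
  hex 2: (4, -2, -2)
  hex 3: (5, -3, -2)
  hex 4: (6, -3, -3)
  hex 5: (7, -3, -4)
  hex 6: (8, -3, -5)
  hex 7: (8, -2, -6)
  hex 8: (8, -1, -7)
  hex 9: (8, 0, -8)
  hex 10: (7, 1, -8)
  hex 11: (6, 2, -8)
  hex 12: (5, 3, -8)
  hex 13: (4, 3, -7)
  hex 14: (3, 3, -6)
  hex 15: (2, 3, -5)
  hex 16: (2, 2, -4)
  hex 17: (2, 1, -3)
Sorted: 18 hexes.

Answer: 2 0 -2
2 1 -3
2 2 -4
2 3 -5
3 -1 -2
3 3 -6
4 -2 -2
4 3 -7
5 -3 -2
5 3 -8
6 -3 -3
6 2 -8
7 -3 -4
7 1 -8
8 -3 -5
8 -2 -6
8 -1 -7
8 0 -8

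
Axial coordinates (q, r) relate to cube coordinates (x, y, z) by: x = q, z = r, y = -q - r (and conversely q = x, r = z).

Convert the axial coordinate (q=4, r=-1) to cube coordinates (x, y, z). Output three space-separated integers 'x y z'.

Answer: 4 -3 -1

Derivation:
x = q = 4
z = r = -1
y = -x - z = -(4) - (-1) = -3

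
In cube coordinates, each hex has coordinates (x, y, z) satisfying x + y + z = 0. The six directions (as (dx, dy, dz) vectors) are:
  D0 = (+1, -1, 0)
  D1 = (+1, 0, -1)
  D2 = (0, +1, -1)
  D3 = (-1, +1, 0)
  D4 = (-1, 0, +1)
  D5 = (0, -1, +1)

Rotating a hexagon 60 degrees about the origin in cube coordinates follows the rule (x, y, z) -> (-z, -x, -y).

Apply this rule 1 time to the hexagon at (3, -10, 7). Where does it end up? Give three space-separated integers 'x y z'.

Start: (3, -10, 7)
Step 1: (3, -10, 7) -> (-(7), -(3), -(-10)) = (-7, -3, 10)

Answer: -7 -3 10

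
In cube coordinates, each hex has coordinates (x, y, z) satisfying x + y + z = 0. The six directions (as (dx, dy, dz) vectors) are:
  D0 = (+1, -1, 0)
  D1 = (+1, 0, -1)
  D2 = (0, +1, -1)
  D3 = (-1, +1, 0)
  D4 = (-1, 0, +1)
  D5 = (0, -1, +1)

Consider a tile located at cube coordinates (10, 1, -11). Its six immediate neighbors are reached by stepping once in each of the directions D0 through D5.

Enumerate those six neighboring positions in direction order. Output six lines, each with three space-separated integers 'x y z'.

Answer: 11 0 -11
11 1 -12
10 2 -12
9 2 -11
9 1 -10
10 0 -10

Derivation:
Center: (10, 1, -11). Add each direction:
  D0: (10, 1, -11) + (1, -1, 0) = (11, 0, -11)
  D1: (10, 1, -11) + (1, 0, -1) = (11, 1, -12)
  D2: (10, 1, -11) + (0, 1, -1) = (10, 2, -12)
  D3: (10, 1, -11) + (-1, 1, 0) = (9, 2, -11)
  D4: (10, 1, -11) + (-1, 0, 1) = (9, 1, -10)
  D5: (10, 1, -11) + (0, -1, 1) = (10, 0, -10)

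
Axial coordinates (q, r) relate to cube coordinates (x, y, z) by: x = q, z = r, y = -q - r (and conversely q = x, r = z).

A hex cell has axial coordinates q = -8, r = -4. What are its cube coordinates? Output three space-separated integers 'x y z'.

x = q = -8
z = r = -4
y = -x - z = -(-8) - (-4) = 12

Answer: -8 12 -4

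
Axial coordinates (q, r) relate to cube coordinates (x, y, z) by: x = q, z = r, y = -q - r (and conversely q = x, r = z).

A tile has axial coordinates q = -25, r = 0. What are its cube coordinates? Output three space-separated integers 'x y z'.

x = q = -25
z = r = 0
y = -x - z = -(-25) - (0) = 25

Answer: -25 25 0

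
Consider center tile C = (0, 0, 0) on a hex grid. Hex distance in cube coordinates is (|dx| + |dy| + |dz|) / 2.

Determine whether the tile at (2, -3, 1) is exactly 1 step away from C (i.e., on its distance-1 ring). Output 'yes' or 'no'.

Answer: no

Derivation:
|px - cx| = |2 - 0| = 2
|py - cy| = |-3 - 0| = 3
|pz - cz| = |1 - 0| = 1
distance = (2+3+1)/2 = 6/2 = 3
radius = 1; distance != radius -> no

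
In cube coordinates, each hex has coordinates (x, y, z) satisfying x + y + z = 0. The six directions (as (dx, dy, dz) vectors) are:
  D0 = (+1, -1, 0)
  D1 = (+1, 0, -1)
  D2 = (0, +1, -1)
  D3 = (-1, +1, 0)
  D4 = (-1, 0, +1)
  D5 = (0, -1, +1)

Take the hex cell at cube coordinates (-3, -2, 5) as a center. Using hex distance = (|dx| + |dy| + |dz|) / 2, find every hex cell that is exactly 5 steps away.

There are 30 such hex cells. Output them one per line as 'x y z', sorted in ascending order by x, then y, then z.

Answer: -8 -2 10
-8 -1 9
-8 0 8
-8 1 7
-8 2 6
-8 3 5
-7 -3 10
-7 3 4
-6 -4 10
-6 3 3
-5 -5 10
-5 3 2
-4 -6 10
-4 3 1
-3 -7 10
-3 3 0
-2 -7 9
-2 2 0
-1 -7 8
-1 1 0
0 -7 7
0 0 0
1 -7 6
1 -1 0
2 -7 5
2 -6 4
2 -5 3
2 -4 2
2 -3 1
2 -2 0

Derivation:
Walk ring at distance 5 from (-3, -2, 5):
Start at center + D4*5 = (-8, -2, 10)
  hex 0: (-8, -2, 10)
  hex 1: (-7, -3, 10)
  hex 2: (-6, -4, 10)
  hex 3: (-5, -5, 10)
  hex 4: (-4, -6, 10)
  hex 5: (-3, -7, 10)
  hex 6: (-2, -7, 9)
  hex 7: (-1, -7, 8)
  hex 8: (0, -7, 7)
  hex 9: (1, -7, 6)
  hex 10: (2, -7, 5)
  hex 11: (2, -6, 4)
  hex 12: (2, -5, 3)
  hex 13: (2, -4, 2)
  hex 14: (2, -3, 1)
  hex 15: (2, -2, 0)
  hex 16: (1, -1, 0)
  hex 17: (0, 0, 0)
  hex 18: (-1, 1, 0)
  hex 19: (-2, 2, 0)
  hex 20: (-3, 3, 0)
  hex 21: (-4, 3, 1)
  hex 22: (-5, 3, 2)
  hex 23: (-6, 3, 3)
  hex 24: (-7, 3, 4)
  hex 25: (-8, 3, 5)
  hex 26: (-8, 2, 6)
  hex 27: (-8, 1, 7)
  hex 28: (-8, 0, 8)
  hex 29: (-8, -1, 9)
Sorted: 30 hexes.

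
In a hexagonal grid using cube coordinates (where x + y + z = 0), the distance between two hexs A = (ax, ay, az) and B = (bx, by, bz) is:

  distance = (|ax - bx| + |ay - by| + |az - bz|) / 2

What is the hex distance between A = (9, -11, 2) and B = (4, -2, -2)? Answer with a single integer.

|ax - bx| = |9 - 4| = 5
|ay - by| = |-11 - (-2)| = 9
|az - bz| = |2 - (-2)| = 4
distance = (5 + 9 + 4) / 2 = 18 / 2 = 9

Answer: 9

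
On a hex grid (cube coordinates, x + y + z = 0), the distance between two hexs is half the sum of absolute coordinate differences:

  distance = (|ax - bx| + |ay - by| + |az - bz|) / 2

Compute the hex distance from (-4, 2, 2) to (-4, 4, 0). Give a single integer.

Answer: 2

Derivation:
|ax - bx| = |-4 - (-4)| = 0
|ay - by| = |2 - 4| = 2
|az - bz| = |2 - 0| = 2
distance = (0 + 2 + 2) / 2 = 4 / 2 = 2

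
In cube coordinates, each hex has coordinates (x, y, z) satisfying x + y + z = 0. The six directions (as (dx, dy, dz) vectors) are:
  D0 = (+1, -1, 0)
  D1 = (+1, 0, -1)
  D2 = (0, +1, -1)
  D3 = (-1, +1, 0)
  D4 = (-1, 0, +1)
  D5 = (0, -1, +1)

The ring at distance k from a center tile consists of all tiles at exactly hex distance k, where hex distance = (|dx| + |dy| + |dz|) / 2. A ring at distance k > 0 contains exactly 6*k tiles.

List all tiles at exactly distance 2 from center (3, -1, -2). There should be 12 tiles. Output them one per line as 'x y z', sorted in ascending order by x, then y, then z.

Walk ring at distance 2 from (3, -1, -2):
Start at center + D4*2 = (1, -1, 0)
  hex 0: (1, -1, 0)
  hex 1: (2, -2, 0)
  hex 2: (3, -3, 0)
  hex 3: (4, -3, -1)
  hex 4: (5, -3, -2)
  hex 5: (5, -2, -3)
  hex 6: (5, -1, -4)
  hex 7: (4, 0, -4)
  hex 8: (3, 1, -4)
  hex 9: (2, 1, -3)
  hex 10: (1, 1, -2)
  hex 11: (1, 0, -1)
Sorted: 12 hexes.

Answer: 1 -1 0
1 0 -1
1 1 -2
2 -2 0
2 1 -3
3 -3 0
3 1 -4
4 -3 -1
4 0 -4
5 -3 -2
5 -2 -3
5 -1 -4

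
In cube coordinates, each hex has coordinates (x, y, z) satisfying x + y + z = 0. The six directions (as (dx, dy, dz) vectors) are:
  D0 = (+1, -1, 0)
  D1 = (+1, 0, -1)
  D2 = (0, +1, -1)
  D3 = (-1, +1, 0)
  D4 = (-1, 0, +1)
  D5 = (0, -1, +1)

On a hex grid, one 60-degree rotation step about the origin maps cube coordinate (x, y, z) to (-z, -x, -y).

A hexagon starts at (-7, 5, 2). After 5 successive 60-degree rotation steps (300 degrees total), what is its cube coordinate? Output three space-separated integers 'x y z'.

Answer: -5 -2 7

Derivation:
Start: (-7, 5, 2)
Step 1: (-7, 5, 2) -> (-(2), -(-7), -(5)) = (-2, 7, -5)
Step 2: (-2, 7, -5) -> (-(-5), -(-2), -(7)) = (5, 2, -7)
Step 3: (5, 2, -7) -> (-(-7), -(5), -(2)) = (7, -5, -2)
Step 4: (7, -5, -2) -> (-(-2), -(7), -(-5)) = (2, -7, 5)
Step 5: (2, -7, 5) -> (-(5), -(2), -(-7)) = (-5, -2, 7)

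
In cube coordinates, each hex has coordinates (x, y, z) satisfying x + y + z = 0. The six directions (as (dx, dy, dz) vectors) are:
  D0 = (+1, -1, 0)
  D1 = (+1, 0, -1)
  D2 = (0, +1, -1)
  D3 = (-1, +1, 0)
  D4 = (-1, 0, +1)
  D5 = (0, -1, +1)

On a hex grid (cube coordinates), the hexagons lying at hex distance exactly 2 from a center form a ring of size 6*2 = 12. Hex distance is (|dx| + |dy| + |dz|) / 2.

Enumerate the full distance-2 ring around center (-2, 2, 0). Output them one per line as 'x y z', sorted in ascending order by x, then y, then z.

Answer: -4 2 2
-4 3 1
-4 4 0
-3 1 2
-3 4 -1
-2 0 2
-2 4 -2
-1 0 1
-1 3 -2
0 0 0
0 1 -1
0 2 -2

Derivation:
Walk ring at distance 2 from (-2, 2, 0):
Start at center + D4*2 = (-4, 2, 2)
  hex 0: (-4, 2, 2)
  hex 1: (-3, 1, 2)
  hex 2: (-2, 0, 2)
  hex 3: (-1, 0, 1)
  hex 4: (0, 0, 0)
  hex 5: (0, 1, -1)
  hex 6: (0, 2, -2)
  hex 7: (-1, 3, -2)
  hex 8: (-2, 4, -2)
  hex 9: (-3, 4, -1)
  hex 10: (-4, 4, 0)
  hex 11: (-4, 3, 1)
Sorted: 12 hexes.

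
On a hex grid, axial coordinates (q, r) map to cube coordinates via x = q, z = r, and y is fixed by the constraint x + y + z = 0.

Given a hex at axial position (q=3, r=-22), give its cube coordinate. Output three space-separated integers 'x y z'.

x = q = 3
z = r = -22
y = -x - z = -(3) - (-22) = 19

Answer: 3 19 -22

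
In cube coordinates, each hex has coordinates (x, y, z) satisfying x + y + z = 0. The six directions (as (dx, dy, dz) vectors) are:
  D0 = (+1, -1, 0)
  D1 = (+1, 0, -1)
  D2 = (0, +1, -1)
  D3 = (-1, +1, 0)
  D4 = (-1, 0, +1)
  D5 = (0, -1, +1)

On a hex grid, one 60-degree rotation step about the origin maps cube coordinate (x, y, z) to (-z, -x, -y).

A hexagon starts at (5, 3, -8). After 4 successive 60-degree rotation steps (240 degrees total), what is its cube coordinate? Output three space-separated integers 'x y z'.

Start: (5, 3, -8)
Step 1: (5, 3, -8) -> (-(-8), -(5), -(3)) = (8, -5, -3)
Step 2: (8, -5, -3) -> (-(-3), -(8), -(-5)) = (3, -8, 5)
Step 3: (3, -8, 5) -> (-(5), -(3), -(-8)) = (-5, -3, 8)
Step 4: (-5, -3, 8) -> (-(8), -(-5), -(-3)) = (-8, 5, 3)

Answer: -8 5 3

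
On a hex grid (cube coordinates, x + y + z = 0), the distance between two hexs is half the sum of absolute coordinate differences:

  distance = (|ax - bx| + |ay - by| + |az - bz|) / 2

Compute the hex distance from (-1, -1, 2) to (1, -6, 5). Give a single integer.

Answer: 5

Derivation:
|ax - bx| = |-1 - 1| = 2
|ay - by| = |-1 - (-6)| = 5
|az - bz| = |2 - 5| = 3
distance = (2 + 5 + 3) / 2 = 10 / 2 = 5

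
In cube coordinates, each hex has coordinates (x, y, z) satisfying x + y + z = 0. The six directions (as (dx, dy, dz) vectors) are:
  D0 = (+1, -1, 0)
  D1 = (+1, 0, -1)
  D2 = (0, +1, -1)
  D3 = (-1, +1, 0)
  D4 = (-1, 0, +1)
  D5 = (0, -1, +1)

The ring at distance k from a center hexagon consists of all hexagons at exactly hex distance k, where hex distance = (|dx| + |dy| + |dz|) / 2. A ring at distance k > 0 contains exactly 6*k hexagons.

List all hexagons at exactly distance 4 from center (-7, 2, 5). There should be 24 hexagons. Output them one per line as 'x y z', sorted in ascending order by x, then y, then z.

Answer: -11 2 9
-11 3 8
-11 4 7
-11 5 6
-11 6 5
-10 1 9
-10 6 4
-9 0 9
-9 6 3
-8 -1 9
-8 6 2
-7 -2 9
-7 6 1
-6 -2 8
-6 5 1
-5 -2 7
-5 4 1
-4 -2 6
-4 3 1
-3 -2 5
-3 -1 4
-3 0 3
-3 1 2
-3 2 1

Derivation:
Walk ring at distance 4 from (-7, 2, 5):
Start at center + D4*4 = (-11, 2, 9)
  hex 0: (-11, 2, 9)
  hex 1: (-10, 1, 9)
  hex 2: (-9, 0, 9)
  hex 3: (-8, -1, 9)
  hex 4: (-7, -2, 9)
  hex 5: (-6, -2, 8)
  hex 6: (-5, -2, 7)
  hex 7: (-4, -2, 6)
  hex 8: (-3, -2, 5)
  hex 9: (-3, -1, 4)
  hex 10: (-3, 0, 3)
  hex 11: (-3, 1, 2)
  hex 12: (-3, 2, 1)
  hex 13: (-4, 3, 1)
  hex 14: (-5, 4, 1)
  hex 15: (-6, 5, 1)
  hex 16: (-7, 6, 1)
  hex 17: (-8, 6, 2)
  hex 18: (-9, 6, 3)
  hex 19: (-10, 6, 4)
  hex 20: (-11, 6, 5)
  hex 21: (-11, 5, 6)
  hex 22: (-11, 4, 7)
  hex 23: (-11, 3, 8)
Sorted: 24 hexes.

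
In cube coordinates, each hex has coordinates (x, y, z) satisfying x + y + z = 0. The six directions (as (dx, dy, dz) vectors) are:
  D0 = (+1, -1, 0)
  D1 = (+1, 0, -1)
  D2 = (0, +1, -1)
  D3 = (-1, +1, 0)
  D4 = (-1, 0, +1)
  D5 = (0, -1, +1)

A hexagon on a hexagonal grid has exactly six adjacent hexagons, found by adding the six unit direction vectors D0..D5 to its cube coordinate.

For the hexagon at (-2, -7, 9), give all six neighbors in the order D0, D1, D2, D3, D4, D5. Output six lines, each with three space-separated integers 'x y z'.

Answer: -1 -8 9
-1 -7 8
-2 -6 8
-3 -6 9
-3 -7 10
-2 -8 10

Derivation:
Center: (-2, -7, 9). Add each direction:
  D0: (-2, -7, 9) + (1, -1, 0) = (-1, -8, 9)
  D1: (-2, -7, 9) + (1, 0, -1) = (-1, -7, 8)
  D2: (-2, -7, 9) + (0, 1, -1) = (-2, -6, 8)
  D3: (-2, -7, 9) + (-1, 1, 0) = (-3, -6, 9)
  D4: (-2, -7, 9) + (-1, 0, 1) = (-3, -7, 10)
  D5: (-2, -7, 9) + (0, -1, 1) = (-2, -8, 10)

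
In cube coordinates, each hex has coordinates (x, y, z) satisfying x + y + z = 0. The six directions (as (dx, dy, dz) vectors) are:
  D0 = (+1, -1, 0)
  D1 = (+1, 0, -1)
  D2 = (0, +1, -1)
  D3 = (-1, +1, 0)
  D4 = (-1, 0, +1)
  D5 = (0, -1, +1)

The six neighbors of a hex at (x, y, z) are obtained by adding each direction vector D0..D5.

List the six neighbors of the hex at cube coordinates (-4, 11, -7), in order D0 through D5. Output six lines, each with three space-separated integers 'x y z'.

Answer: -3 10 -7
-3 11 -8
-4 12 -8
-5 12 -7
-5 11 -6
-4 10 -6

Derivation:
Center: (-4, 11, -7). Add each direction:
  D0: (-4, 11, -7) + (1, -1, 0) = (-3, 10, -7)
  D1: (-4, 11, -7) + (1, 0, -1) = (-3, 11, -8)
  D2: (-4, 11, -7) + (0, 1, -1) = (-4, 12, -8)
  D3: (-4, 11, -7) + (-1, 1, 0) = (-5, 12, -7)
  D4: (-4, 11, -7) + (-1, 0, 1) = (-5, 11, -6)
  D5: (-4, 11, -7) + (0, -1, 1) = (-4, 10, -6)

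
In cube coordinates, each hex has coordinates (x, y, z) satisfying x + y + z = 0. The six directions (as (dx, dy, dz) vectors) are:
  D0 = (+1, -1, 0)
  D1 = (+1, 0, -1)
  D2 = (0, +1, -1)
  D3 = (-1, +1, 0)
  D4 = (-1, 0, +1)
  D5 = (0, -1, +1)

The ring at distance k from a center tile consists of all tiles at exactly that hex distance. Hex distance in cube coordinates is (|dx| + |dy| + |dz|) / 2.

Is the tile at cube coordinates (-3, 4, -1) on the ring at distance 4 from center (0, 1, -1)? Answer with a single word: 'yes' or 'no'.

|px - cx| = |-3 - 0| = 3
|py - cy| = |4 - 1| = 3
|pz - cz| = |-1 - (-1)| = 0
distance = (3+3+0)/2 = 6/2 = 3
radius = 4; distance != radius -> no

Answer: no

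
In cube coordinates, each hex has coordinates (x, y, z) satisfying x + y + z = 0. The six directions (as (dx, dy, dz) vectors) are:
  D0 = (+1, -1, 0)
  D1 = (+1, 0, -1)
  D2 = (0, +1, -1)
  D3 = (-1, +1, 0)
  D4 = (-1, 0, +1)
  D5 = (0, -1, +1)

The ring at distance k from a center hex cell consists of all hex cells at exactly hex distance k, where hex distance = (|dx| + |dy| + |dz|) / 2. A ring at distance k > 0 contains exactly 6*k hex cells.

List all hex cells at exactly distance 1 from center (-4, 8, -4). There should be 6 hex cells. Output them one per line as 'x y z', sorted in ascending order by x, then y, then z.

Answer: -5 8 -3
-5 9 -4
-4 7 -3
-4 9 -5
-3 7 -4
-3 8 -5

Derivation:
Walk ring at distance 1 from (-4, 8, -4):
Start at center + D4*1 = (-5, 8, -3)
  hex 0: (-5, 8, -3)
  hex 1: (-4, 7, -3)
  hex 2: (-3, 7, -4)
  hex 3: (-3, 8, -5)
  hex 4: (-4, 9, -5)
  hex 5: (-5, 9, -4)
Sorted: 6 hexes.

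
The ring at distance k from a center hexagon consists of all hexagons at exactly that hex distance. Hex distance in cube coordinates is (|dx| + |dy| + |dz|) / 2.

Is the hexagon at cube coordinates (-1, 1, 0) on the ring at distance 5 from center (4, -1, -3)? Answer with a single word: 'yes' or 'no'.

|px - cx| = |-1 - 4| = 5
|py - cy| = |1 - (-1)| = 2
|pz - cz| = |0 - (-3)| = 3
distance = (5+2+3)/2 = 10/2 = 5
radius = 5; distance == radius -> yes

Answer: yes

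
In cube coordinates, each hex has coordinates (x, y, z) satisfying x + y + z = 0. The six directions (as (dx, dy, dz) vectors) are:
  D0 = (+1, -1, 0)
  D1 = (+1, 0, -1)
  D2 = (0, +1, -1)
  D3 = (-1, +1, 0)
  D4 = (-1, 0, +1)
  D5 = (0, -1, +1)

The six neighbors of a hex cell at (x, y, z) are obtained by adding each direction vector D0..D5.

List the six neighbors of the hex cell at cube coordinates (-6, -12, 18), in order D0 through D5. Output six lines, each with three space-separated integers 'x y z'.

Answer: -5 -13 18
-5 -12 17
-6 -11 17
-7 -11 18
-7 -12 19
-6 -13 19

Derivation:
Center: (-6, -12, 18). Add each direction:
  D0: (-6, -12, 18) + (1, -1, 0) = (-5, -13, 18)
  D1: (-6, -12, 18) + (1, 0, -1) = (-5, -12, 17)
  D2: (-6, -12, 18) + (0, 1, -1) = (-6, -11, 17)
  D3: (-6, -12, 18) + (-1, 1, 0) = (-7, -11, 18)
  D4: (-6, -12, 18) + (-1, 0, 1) = (-7, -12, 19)
  D5: (-6, -12, 18) + (0, -1, 1) = (-6, -13, 19)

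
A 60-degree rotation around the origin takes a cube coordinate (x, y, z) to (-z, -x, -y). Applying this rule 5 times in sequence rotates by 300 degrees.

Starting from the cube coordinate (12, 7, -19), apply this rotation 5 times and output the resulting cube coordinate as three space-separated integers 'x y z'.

Answer: -7 19 -12

Derivation:
Start: (12, 7, -19)
Step 1: (12, 7, -19) -> (-(-19), -(12), -(7)) = (19, -12, -7)
Step 2: (19, -12, -7) -> (-(-7), -(19), -(-12)) = (7, -19, 12)
Step 3: (7, -19, 12) -> (-(12), -(7), -(-19)) = (-12, -7, 19)
Step 4: (-12, -7, 19) -> (-(19), -(-12), -(-7)) = (-19, 12, 7)
Step 5: (-19, 12, 7) -> (-(7), -(-19), -(12)) = (-7, 19, -12)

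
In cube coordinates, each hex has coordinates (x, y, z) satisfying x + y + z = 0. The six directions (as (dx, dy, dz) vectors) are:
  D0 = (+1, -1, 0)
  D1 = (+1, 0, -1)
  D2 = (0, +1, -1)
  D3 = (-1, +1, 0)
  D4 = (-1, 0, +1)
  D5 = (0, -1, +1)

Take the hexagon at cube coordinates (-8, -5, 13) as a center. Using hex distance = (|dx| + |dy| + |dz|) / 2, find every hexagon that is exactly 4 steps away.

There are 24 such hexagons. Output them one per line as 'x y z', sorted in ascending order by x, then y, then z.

Walk ring at distance 4 from (-8, -5, 13):
Start at center + D4*4 = (-12, -5, 17)
  hex 0: (-12, -5, 17)
  hex 1: (-11, -6, 17)
  hex 2: (-10, -7, 17)
  hex 3: (-9, -8, 17)
  hex 4: (-8, -9, 17)
  hex 5: (-7, -9, 16)
  hex 6: (-6, -9, 15)
  hex 7: (-5, -9, 14)
  hex 8: (-4, -9, 13)
  hex 9: (-4, -8, 12)
  hex 10: (-4, -7, 11)
  hex 11: (-4, -6, 10)
  hex 12: (-4, -5, 9)
  hex 13: (-5, -4, 9)
  hex 14: (-6, -3, 9)
  hex 15: (-7, -2, 9)
  hex 16: (-8, -1, 9)
  hex 17: (-9, -1, 10)
  hex 18: (-10, -1, 11)
  hex 19: (-11, -1, 12)
  hex 20: (-12, -1, 13)
  hex 21: (-12, -2, 14)
  hex 22: (-12, -3, 15)
  hex 23: (-12, -4, 16)
Sorted: 24 hexes.

Answer: -12 -5 17
-12 -4 16
-12 -3 15
-12 -2 14
-12 -1 13
-11 -6 17
-11 -1 12
-10 -7 17
-10 -1 11
-9 -8 17
-9 -1 10
-8 -9 17
-8 -1 9
-7 -9 16
-7 -2 9
-6 -9 15
-6 -3 9
-5 -9 14
-5 -4 9
-4 -9 13
-4 -8 12
-4 -7 11
-4 -6 10
-4 -5 9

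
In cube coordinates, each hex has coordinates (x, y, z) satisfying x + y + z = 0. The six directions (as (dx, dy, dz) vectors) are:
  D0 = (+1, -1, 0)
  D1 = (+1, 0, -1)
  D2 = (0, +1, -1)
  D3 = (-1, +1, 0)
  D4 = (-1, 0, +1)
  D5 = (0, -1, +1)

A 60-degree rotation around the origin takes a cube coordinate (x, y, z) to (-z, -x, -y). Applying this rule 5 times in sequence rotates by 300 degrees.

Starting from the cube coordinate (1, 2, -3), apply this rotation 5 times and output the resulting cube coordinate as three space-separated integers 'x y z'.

Start: (1, 2, -3)
Step 1: (1, 2, -3) -> (-(-3), -(1), -(2)) = (3, -1, -2)
Step 2: (3, -1, -2) -> (-(-2), -(3), -(-1)) = (2, -3, 1)
Step 3: (2, -3, 1) -> (-(1), -(2), -(-3)) = (-1, -2, 3)
Step 4: (-1, -2, 3) -> (-(3), -(-1), -(-2)) = (-3, 1, 2)
Step 5: (-3, 1, 2) -> (-(2), -(-3), -(1)) = (-2, 3, -1)

Answer: -2 3 -1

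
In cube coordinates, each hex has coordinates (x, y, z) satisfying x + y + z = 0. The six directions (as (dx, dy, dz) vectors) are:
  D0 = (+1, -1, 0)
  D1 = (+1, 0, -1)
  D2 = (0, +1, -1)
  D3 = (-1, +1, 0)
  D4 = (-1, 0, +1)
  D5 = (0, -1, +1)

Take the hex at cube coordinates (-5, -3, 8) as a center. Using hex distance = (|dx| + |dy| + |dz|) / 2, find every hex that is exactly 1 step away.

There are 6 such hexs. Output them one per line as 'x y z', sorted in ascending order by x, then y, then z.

Walk ring at distance 1 from (-5, -3, 8):
Start at center + D4*1 = (-6, -3, 9)
  hex 0: (-6, -3, 9)
  hex 1: (-5, -4, 9)
  hex 2: (-4, -4, 8)
  hex 3: (-4, -3, 7)
  hex 4: (-5, -2, 7)
  hex 5: (-6, -2, 8)
Sorted: 6 hexes.

Answer: -6 -3 9
-6 -2 8
-5 -4 9
-5 -2 7
-4 -4 8
-4 -3 7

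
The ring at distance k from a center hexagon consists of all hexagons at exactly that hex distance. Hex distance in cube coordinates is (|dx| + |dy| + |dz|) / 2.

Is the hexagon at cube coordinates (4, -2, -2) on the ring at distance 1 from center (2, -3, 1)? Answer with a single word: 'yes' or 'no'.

|px - cx| = |4 - 2| = 2
|py - cy| = |-2 - (-3)| = 1
|pz - cz| = |-2 - 1| = 3
distance = (2+1+3)/2 = 6/2 = 3
radius = 1; distance != radius -> no

Answer: no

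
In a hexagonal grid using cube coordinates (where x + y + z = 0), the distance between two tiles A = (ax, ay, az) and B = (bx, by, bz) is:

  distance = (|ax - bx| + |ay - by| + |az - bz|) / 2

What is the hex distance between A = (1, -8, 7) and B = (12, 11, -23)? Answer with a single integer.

|ax - bx| = |1 - 12| = 11
|ay - by| = |-8 - 11| = 19
|az - bz| = |7 - (-23)| = 30
distance = (11 + 19 + 30) / 2 = 60 / 2 = 30

Answer: 30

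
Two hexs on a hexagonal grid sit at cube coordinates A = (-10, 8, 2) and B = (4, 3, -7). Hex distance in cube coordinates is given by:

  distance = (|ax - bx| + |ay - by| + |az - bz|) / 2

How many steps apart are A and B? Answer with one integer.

|ax - bx| = |-10 - 4| = 14
|ay - by| = |8 - 3| = 5
|az - bz| = |2 - (-7)| = 9
distance = (14 + 5 + 9) / 2 = 28 / 2 = 14

Answer: 14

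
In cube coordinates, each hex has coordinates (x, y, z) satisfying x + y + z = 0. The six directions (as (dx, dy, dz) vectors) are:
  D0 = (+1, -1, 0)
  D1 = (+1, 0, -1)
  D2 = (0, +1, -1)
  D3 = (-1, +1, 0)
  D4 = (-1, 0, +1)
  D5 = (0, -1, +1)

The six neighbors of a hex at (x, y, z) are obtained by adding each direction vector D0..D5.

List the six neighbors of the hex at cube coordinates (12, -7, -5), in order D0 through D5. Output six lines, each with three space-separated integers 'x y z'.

Answer: 13 -8 -5
13 -7 -6
12 -6 -6
11 -6 -5
11 -7 -4
12 -8 -4

Derivation:
Center: (12, -7, -5). Add each direction:
  D0: (12, -7, -5) + (1, -1, 0) = (13, -8, -5)
  D1: (12, -7, -5) + (1, 0, -1) = (13, -7, -6)
  D2: (12, -7, -5) + (0, 1, -1) = (12, -6, -6)
  D3: (12, -7, -5) + (-1, 1, 0) = (11, -6, -5)
  D4: (12, -7, -5) + (-1, 0, 1) = (11, -7, -4)
  D5: (12, -7, -5) + (0, -1, 1) = (12, -8, -4)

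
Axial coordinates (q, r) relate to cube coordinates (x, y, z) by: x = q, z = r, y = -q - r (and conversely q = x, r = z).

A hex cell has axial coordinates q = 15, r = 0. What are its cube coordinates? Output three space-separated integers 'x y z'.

x = q = 15
z = r = 0
y = -x - z = -(15) - (0) = -15

Answer: 15 -15 0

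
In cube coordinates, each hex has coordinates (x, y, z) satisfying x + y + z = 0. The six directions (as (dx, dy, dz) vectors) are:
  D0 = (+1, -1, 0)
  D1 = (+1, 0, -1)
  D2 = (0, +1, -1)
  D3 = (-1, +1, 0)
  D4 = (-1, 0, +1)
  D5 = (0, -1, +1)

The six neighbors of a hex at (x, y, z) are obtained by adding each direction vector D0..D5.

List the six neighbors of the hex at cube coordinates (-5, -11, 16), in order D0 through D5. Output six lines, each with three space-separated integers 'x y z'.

Center: (-5, -11, 16). Add each direction:
  D0: (-5, -11, 16) + (1, -1, 0) = (-4, -12, 16)
  D1: (-5, -11, 16) + (1, 0, -1) = (-4, -11, 15)
  D2: (-5, -11, 16) + (0, 1, -1) = (-5, -10, 15)
  D3: (-5, -11, 16) + (-1, 1, 0) = (-6, -10, 16)
  D4: (-5, -11, 16) + (-1, 0, 1) = (-6, -11, 17)
  D5: (-5, -11, 16) + (0, -1, 1) = (-5, -12, 17)

Answer: -4 -12 16
-4 -11 15
-5 -10 15
-6 -10 16
-6 -11 17
-5 -12 17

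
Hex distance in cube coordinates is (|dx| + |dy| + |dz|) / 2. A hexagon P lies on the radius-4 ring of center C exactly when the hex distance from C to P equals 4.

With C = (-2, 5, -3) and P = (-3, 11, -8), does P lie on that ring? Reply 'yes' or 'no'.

|px - cx| = |-3 - (-2)| = 1
|py - cy| = |11 - 5| = 6
|pz - cz| = |-8 - (-3)| = 5
distance = (1+6+5)/2 = 12/2 = 6
radius = 4; distance != radius -> no

Answer: no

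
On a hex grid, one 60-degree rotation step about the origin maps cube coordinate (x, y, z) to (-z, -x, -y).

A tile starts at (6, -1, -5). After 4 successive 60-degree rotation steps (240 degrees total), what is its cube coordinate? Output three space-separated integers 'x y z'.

Answer: -5 6 -1

Derivation:
Start: (6, -1, -5)
Step 1: (6, -1, -5) -> (-(-5), -(6), -(-1)) = (5, -6, 1)
Step 2: (5, -6, 1) -> (-(1), -(5), -(-6)) = (-1, -5, 6)
Step 3: (-1, -5, 6) -> (-(6), -(-1), -(-5)) = (-6, 1, 5)
Step 4: (-6, 1, 5) -> (-(5), -(-6), -(1)) = (-5, 6, -1)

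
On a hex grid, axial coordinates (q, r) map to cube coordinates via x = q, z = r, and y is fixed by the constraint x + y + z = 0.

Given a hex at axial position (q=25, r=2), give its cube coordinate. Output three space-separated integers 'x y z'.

Answer: 25 -27 2

Derivation:
x = q = 25
z = r = 2
y = -x - z = -(25) - (2) = -27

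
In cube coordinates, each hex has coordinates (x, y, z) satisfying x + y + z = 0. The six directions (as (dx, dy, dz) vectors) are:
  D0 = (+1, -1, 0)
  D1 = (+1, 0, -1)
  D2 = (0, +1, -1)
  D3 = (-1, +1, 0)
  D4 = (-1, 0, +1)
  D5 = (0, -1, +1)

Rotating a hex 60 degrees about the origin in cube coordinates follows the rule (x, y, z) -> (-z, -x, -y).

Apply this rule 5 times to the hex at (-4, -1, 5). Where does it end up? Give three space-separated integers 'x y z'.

Start: (-4, -1, 5)
Step 1: (-4, -1, 5) -> (-(5), -(-4), -(-1)) = (-5, 4, 1)
Step 2: (-5, 4, 1) -> (-(1), -(-5), -(4)) = (-1, 5, -4)
Step 3: (-1, 5, -4) -> (-(-4), -(-1), -(5)) = (4, 1, -5)
Step 4: (4, 1, -5) -> (-(-5), -(4), -(1)) = (5, -4, -1)
Step 5: (5, -4, -1) -> (-(-1), -(5), -(-4)) = (1, -5, 4)

Answer: 1 -5 4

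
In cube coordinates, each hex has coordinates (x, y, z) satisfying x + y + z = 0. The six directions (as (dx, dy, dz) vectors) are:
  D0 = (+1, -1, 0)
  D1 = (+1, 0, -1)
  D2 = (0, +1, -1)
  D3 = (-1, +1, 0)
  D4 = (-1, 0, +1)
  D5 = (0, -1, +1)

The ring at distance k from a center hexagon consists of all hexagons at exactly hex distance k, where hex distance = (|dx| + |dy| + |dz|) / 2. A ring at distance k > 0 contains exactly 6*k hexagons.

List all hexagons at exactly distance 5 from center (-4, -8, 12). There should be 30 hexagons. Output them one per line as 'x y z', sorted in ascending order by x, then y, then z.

Walk ring at distance 5 from (-4, -8, 12):
Start at center + D4*5 = (-9, -8, 17)
  hex 0: (-9, -8, 17)
  hex 1: (-8, -9, 17)
  hex 2: (-7, -10, 17)
  hex 3: (-6, -11, 17)
  hex 4: (-5, -12, 17)
  hex 5: (-4, -13, 17)
  hex 6: (-3, -13, 16)
  hex 7: (-2, -13, 15)
  hex 8: (-1, -13, 14)
  hex 9: (0, -13, 13)
  hex 10: (1, -13, 12)
  hex 11: (1, -12, 11)
  hex 12: (1, -11, 10)
  hex 13: (1, -10, 9)
  hex 14: (1, -9, 8)
  hex 15: (1, -8, 7)
  hex 16: (0, -7, 7)
  hex 17: (-1, -6, 7)
  hex 18: (-2, -5, 7)
  hex 19: (-3, -4, 7)
  hex 20: (-4, -3, 7)
  hex 21: (-5, -3, 8)
  hex 22: (-6, -3, 9)
  hex 23: (-7, -3, 10)
  hex 24: (-8, -3, 11)
  hex 25: (-9, -3, 12)
  hex 26: (-9, -4, 13)
  hex 27: (-9, -5, 14)
  hex 28: (-9, -6, 15)
  hex 29: (-9, -7, 16)
Sorted: 30 hexes.

Answer: -9 -8 17
-9 -7 16
-9 -6 15
-9 -5 14
-9 -4 13
-9 -3 12
-8 -9 17
-8 -3 11
-7 -10 17
-7 -3 10
-6 -11 17
-6 -3 9
-5 -12 17
-5 -3 8
-4 -13 17
-4 -3 7
-3 -13 16
-3 -4 7
-2 -13 15
-2 -5 7
-1 -13 14
-1 -6 7
0 -13 13
0 -7 7
1 -13 12
1 -12 11
1 -11 10
1 -10 9
1 -9 8
1 -8 7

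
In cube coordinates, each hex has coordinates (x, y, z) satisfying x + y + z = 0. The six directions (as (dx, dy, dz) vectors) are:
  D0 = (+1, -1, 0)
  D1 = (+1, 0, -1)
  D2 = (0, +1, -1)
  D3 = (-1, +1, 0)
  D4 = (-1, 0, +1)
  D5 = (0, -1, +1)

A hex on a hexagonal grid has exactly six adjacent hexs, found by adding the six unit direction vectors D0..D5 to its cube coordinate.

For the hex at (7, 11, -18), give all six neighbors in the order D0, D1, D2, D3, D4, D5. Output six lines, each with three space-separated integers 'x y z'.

Center: (7, 11, -18). Add each direction:
  D0: (7, 11, -18) + (1, -1, 0) = (8, 10, -18)
  D1: (7, 11, -18) + (1, 0, -1) = (8, 11, -19)
  D2: (7, 11, -18) + (0, 1, -1) = (7, 12, -19)
  D3: (7, 11, -18) + (-1, 1, 0) = (6, 12, -18)
  D4: (7, 11, -18) + (-1, 0, 1) = (6, 11, -17)
  D5: (7, 11, -18) + (0, -1, 1) = (7, 10, -17)

Answer: 8 10 -18
8 11 -19
7 12 -19
6 12 -18
6 11 -17
7 10 -17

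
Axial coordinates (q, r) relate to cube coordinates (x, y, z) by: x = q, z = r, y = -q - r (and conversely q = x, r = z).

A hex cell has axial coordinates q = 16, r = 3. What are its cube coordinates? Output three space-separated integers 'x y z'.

Answer: 16 -19 3

Derivation:
x = q = 16
z = r = 3
y = -x - z = -(16) - (3) = -19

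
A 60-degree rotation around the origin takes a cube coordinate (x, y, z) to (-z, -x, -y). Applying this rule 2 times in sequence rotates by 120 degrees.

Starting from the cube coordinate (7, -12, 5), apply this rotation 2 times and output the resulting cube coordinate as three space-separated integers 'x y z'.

Answer: -12 5 7

Derivation:
Start: (7, -12, 5)
Step 1: (7, -12, 5) -> (-(5), -(7), -(-12)) = (-5, -7, 12)
Step 2: (-5, -7, 12) -> (-(12), -(-5), -(-7)) = (-12, 5, 7)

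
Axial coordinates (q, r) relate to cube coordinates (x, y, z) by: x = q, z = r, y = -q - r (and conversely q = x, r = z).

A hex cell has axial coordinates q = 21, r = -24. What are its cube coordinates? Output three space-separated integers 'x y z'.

Answer: 21 3 -24

Derivation:
x = q = 21
z = r = -24
y = -x - z = -(21) - (-24) = 3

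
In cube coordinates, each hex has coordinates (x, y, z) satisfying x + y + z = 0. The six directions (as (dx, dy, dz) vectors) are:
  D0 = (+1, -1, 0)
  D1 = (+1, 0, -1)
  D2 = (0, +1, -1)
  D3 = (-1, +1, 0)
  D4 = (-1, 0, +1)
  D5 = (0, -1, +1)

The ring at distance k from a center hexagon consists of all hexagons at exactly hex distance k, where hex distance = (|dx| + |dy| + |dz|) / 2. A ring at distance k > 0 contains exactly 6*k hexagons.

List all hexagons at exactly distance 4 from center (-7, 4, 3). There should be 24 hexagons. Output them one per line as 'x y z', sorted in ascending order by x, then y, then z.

Walk ring at distance 4 from (-7, 4, 3):
Start at center + D4*4 = (-11, 4, 7)
  hex 0: (-11, 4, 7)
  hex 1: (-10, 3, 7)
  hex 2: (-9, 2, 7)
  hex 3: (-8, 1, 7)
  hex 4: (-7, 0, 7)
  hex 5: (-6, 0, 6)
  hex 6: (-5, 0, 5)
  hex 7: (-4, 0, 4)
  hex 8: (-3, 0, 3)
  hex 9: (-3, 1, 2)
  hex 10: (-3, 2, 1)
  hex 11: (-3, 3, 0)
  hex 12: (-3, 4, -1)
  hex 13: (-4, 5, -1)
  hex 14: (-5, 6, -1)
  hex 15: (-6, 7, -1)
  hex 16: (-7, 8, -1)
  hex 17: (-8, 8, 0)
  hex 18: (-9, 8, 1)
  hex 19: (-10, 8, 2)
  hex 20: (-11, 8, 3)
  hex 21: (-11, 7, 4)
  hex 22: (-11, 6, 5)
  hex 23: (-11, 5, 6)
Sorted: 24 hexes.

Answer: -11 4 7
-11 5 6
-11 6 5
-11 7 4
-11 8 3
-10 3 7
-10 8 2
-9 2 7
-9 8 1
-8 1 7
-8 8 0
-7 0 7
-7 8 -1
-6 0 6
-6 7 -1
-5 0 5
-5 6 -1
-4 0 4
-4 5 -1
-3 0 3
-3 1 2
-3 2 1
-3 3 0
-3 4 -1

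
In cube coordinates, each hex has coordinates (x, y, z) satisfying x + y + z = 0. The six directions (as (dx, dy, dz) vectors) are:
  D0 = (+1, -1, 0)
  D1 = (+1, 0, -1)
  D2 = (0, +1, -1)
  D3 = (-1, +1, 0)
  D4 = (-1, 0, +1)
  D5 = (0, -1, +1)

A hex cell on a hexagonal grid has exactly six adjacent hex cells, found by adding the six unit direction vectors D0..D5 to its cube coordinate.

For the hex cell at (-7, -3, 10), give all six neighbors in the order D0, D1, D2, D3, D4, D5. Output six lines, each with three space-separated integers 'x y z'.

Center: (-7, -3, 10). Add each direction:
  D0: (-7, -3, 10) + (1, -1, 0) = (-6, -4, 10)
  D1: (-7, -3, 10) + (1, 0, -1) = (-6, -3, 9)
  D2: (-7, -3, 10) + (0, 1, -1) = (-7, -2, 9)
  D3: (-7, -3, 10) + (-1, 1, 0) = (-8, -2, 10)
  D4: (-7, -3, 10) + (-1, 0, 1) = (-8, -3, 11)
  D5: (-7, -3, 10) + (0, -1, 1) = (-7, -4, 11)

Answer: -6 -4 10
-6 -3 9
-7 -2 9
-8 -2 10
-8 -3 11
-7 -4 11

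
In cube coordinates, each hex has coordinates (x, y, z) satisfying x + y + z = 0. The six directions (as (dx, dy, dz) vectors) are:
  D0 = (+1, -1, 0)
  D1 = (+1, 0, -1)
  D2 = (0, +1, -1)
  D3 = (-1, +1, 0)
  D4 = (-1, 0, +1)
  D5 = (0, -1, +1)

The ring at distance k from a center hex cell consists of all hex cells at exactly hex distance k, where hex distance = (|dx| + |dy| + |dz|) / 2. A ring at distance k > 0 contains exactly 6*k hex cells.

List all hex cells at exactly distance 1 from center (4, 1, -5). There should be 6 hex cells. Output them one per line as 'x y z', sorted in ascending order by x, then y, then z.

Answer: 3 1 -4
3 2 -5
4 0 -4
4 2 -6
5 0 -5
5 1 -6

Derivation:
Walk ring at distance 1 from (4, 1, -5):
Start at center + D4*1 = (3, 1, -4)
  hex 0: (3, 1, -4)
  hex 1: (4, 0, -4)
  hex 2: (5, 0, -5)
  hex 3: (5, 1, -6)
  hex 4: (4, 2, -6)
  hex 5: (3, 2, -5)
Sorted: 6 hexes.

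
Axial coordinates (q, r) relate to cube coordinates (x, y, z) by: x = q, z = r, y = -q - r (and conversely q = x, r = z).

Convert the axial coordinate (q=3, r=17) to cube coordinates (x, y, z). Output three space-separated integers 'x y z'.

Answer: 3 -20 17

Derivation:
x = q = 3
z = r = 17
y = -x - z = -(3) - (17) = -20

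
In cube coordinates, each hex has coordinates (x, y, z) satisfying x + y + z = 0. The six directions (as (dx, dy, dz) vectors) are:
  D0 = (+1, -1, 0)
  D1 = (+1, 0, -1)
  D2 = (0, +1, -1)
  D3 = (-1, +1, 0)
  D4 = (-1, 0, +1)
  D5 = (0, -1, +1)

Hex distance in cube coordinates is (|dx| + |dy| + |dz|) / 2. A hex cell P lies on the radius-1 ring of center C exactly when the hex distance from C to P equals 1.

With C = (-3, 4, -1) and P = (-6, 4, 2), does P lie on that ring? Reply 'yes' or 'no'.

|px - cx| = |-6 - (-3)| = 3
|py - cy| = |4 - 4| = 0
|pz - cz| = |2 - (-1)| = 3
distance = (3+0+3)/2 = 6/2 = 3
radius = 1; distance != radius -> no

Answer: no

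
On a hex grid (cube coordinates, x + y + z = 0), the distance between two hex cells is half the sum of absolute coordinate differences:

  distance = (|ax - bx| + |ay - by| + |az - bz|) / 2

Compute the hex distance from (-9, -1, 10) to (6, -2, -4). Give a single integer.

|ax - bx| = |-9 - 6| = 15
|ay - by| = |-1 - (-2)| = 1
|az - bz| = |10 - (-4)| = 14
distance = (15 + 1 + 14) / 2 = 30 / 2 = 15

Answer: 15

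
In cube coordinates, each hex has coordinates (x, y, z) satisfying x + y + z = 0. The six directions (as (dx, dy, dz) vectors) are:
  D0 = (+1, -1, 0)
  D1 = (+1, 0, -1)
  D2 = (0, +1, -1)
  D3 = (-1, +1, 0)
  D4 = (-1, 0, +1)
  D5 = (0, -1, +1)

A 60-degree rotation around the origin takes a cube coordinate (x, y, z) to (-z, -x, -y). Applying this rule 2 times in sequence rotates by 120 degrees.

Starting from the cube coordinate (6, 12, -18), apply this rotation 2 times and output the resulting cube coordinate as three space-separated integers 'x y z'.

Answer: 12 -18 6

Derivation:
Start: (6, 12, -18)
Step 1: (6, 12, -18) -> (-(-18), -(6), -(12)) = (18, -6, -12)
Step 2: (18, -6, -12) -> (-(-12), -(18), -(-6)) = (12, -18, 6)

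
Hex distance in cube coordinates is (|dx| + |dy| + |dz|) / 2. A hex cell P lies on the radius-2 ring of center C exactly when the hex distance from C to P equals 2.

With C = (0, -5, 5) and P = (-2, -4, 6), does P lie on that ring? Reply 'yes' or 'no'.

|px - cx| = |-2 - 0| = 2
|py - cy| = |-4 - (-5)| = 1
|pz - cz| = |6 - 5| = 1
distance = (2+1+1)/2 = 4/2 = 2
radius = 2; distance == radius -> yes

Answer: yes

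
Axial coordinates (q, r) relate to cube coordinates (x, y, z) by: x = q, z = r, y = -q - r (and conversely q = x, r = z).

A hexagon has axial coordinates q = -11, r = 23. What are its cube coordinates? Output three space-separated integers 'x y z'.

Answer: -11 -12 23

Derivation:
x = q = -11
z = r = 23
y = -x - z = -(-11) - (23) = -12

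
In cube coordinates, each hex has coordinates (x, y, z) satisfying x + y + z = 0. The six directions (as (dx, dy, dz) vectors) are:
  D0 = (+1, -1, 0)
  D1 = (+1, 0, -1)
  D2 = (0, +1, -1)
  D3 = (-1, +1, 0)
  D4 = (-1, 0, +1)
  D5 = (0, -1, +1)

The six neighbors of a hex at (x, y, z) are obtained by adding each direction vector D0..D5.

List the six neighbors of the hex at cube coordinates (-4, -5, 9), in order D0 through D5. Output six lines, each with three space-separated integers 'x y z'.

Center: (-4, -5, 9). Add each direction:
  D0: (-4, -5, 9) + (1, -1, 0) = (-3, -6, 9)
  D1: (-4, -5, 9) + (1, 0, -1) = (-3, -5, 8)
  D2: (-4, -5, 9) + (0, 1, -1) = (-4, -4, 8)
  D3: (-4, -5, 9) + (-1, 1, 0) = (-5, -4, 9)
  D4: (-4, -5, 9) + (-1, 0, 1) = (-5, -5, 10)
  D5: (-4, -5, 9) + (0, -1, 1) = (-4, -6, 10)

Answer: -3 -6 9
-3 -5 8
-4 -4 8
-5 -4 9
-5 -5 10
-4 -6 10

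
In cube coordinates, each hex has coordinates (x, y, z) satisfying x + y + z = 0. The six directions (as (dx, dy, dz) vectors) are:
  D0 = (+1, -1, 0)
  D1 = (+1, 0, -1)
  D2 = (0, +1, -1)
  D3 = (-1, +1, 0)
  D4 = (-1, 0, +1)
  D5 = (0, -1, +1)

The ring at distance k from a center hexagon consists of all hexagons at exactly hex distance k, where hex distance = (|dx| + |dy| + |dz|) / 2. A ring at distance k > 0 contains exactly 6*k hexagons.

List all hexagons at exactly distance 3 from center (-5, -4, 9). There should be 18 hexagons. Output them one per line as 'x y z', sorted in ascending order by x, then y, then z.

Answer: -8 -4 12
-8 -3 11
-8 -2 10
-8 -1 9
-7 -5 12
-7 -1 8
-6 -6 12
-6 -1 7
-5 -7 12
-5 -1 6
-4 -7 11
-4 -2 6
-3 -7 10
-3 -3 6
-2 -7 9
-2 -6 8
-2 -5 7
-2 -4 6

Derivation:
Walk ring at distance 3 from (-5, -4, 9):
Start at center + D4*3 = (-8, -4, 12)
  hex 0: (-8, -4, 12)
  hex 1: (-7, -5, 12)
  hex 2: (-6, -6, 12)
  hex 3: (-5, -7, 12)
  hex 4: (-4, -7, 11)
  hex 5: (-3, -7, 10)
  hex 6: (-2, -7, 9)
  hex 7: (-2, -6, 8)
  hex 8: (-2, -5, 7)
  hex 9: (-2, -4, 6)
  hex 10: (-3, -3, 6)
  hex 11: (-4, -2, 6)
  hex 12: (-5, -1, 6)
  hex 13: (-6, -1, 7)
  hex 14: (-7, -1, 8)
  hex 15: (-8, -1, 9)
  hex 16: (-8, -2, 10)
  hex 17: (-8, -3, 11)
Sorted: 18 hexes.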